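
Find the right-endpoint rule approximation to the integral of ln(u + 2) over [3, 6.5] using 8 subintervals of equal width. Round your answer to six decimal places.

6.758135

Δu = (6.5 − 3)/8 = 0.4375.
Right endpoints: 3.4375, 3.875, 4.3125, 4.75, 5.1875, 5.625, 6.0625, 6.5.
f(3.4375) ≈ 1.693319, f(3.875) ≈ 1.770706, f(4.3125) ≈ 1.842532, f(4.75) ≈ 1.909543, f(5.1875) ≈ 1.972343, f(5.625) ≈ 2.031432, f(6.0625) ≈ 2.087224, f(6.5) ≈ 2.140066.
Sum = Δu · [f(3.4375) + f(3.875) + f(4.3125) + ...].
Sum ≈ 6.758135.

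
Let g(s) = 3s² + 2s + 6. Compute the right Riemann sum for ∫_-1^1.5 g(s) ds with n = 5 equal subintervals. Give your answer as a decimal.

Δs = (1.5 − (-1))/5 = 0.5.
Right endpoints: -0.5, 0, 0.5, 1, 1.5.
g(-0.5) = 5.75, g(0) = 6, g(0.5) = 7.75, g(1) = 11, g(1.5) = 15.75.
Sum = Δs · [g(-0.5) + g(0) + g(0.5) + g(1) + g(1.5)].
Sum = 23.125.

23.125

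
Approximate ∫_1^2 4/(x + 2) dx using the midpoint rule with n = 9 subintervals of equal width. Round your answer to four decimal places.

1.1506

Δx = (2 − 1)/9 = 1/9.
Midpoints: 19/18, 7/6, 23/18, 25/18, 1.5, 29/18, 31/18, 11/6, 35/18.
f(19/18) = 72/55, f(7/6) = 24/19, f(23/18) = 72/59, f(25/18) = 72/61, f(1.5) = 8/7, f(29/18) = 72/65, f(31/18) = 72/67, f(11/6) = 24/23, f(35/18) = 72/71.
Sum = Δx · [f(19/18) + f(7/6) + f(23/18) + ...].
Sum ≈ 1.1506.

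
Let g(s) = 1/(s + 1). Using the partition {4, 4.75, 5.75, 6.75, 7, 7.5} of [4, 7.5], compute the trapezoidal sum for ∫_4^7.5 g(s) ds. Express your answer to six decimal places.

0.532254

Subinterval widths: 0.75, 1, 1, 0.25, 0.5.
g(4) = 0.2, g(4.75) = 4/23, g(5.75) = 4/27, g(6.75) = 4/31, g(7) = 0.125, g(7.5) = 2/17.
On each subinterval the trapezoid contributes (Δs_i/2)·[g(s_{i-1}) + g(s_i)].
Sum ≈ 0.532254.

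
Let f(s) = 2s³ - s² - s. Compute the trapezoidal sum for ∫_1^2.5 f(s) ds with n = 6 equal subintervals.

Δs = (2.5 − 1)/6 = 0.25.
f(1) = 0, f(1.25) = 1.09375, f(1.5) = 3, f(1.75) = 5.90625, f(2) = 10, f(2.25) = 15.46875, f(2.5) = 22.5.
T_6 = (Δs/2)·[f(s_0) + 2f(s_1) + ... + 2f(s_{5}) + f(s_6)].
Sum = 11.6796875.

11.6796875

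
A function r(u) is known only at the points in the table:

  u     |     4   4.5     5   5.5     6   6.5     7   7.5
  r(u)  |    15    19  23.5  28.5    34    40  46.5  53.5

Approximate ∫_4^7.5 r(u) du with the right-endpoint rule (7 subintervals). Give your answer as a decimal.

Δu = 0.5.
Sum = 0.5·[19 + 23.5 + 28.5 + 34 + 40 + 46.5 + 53.5] = 122.5.

122.5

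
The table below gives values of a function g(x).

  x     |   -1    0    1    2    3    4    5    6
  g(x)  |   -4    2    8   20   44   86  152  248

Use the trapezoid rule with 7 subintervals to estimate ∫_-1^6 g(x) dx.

434

Δx = 1.
T_7 = (1/2)·[(-4) + 2·2 + 2·8 + 2·20 + 2·44 + 2·86 + 2·152 + 248] = 434.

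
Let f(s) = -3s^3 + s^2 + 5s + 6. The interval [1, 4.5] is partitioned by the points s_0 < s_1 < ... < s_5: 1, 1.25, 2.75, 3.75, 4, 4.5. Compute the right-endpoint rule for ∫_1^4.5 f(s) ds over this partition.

Subinterval widths: 0.25, 1.5, 1, 0.25, 0.5.
Right endpoints: 1.25, 2.75, 3.75, 4, 4.5.
f(1.25) = 7.953125, f(2.75) = -35.078125, f(3.75) = -119.390625, f(4) = -150, f(4.5) = -224.625.
Sum = Σ Δs_i · f(s_i).
Sum = -319.83203125.

-319.83203125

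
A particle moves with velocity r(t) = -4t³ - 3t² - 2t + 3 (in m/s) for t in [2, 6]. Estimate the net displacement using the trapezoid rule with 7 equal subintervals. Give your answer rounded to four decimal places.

-1519.1020

Δt = (6 − 2)/7 = 4/7.
r(2) = -45, r(18/7) = -30867/343, r(22/7) = -53883/343, r(26/7) = -86019/343, r(30/7) = -128811/343, r(34/7) = -183795/343, r(38/7) = -252507/343, r(6) = -981.
T_7 = (Δt/2)·[r(t_0) + 2r(t_1) + ... + 2r(t_{6}) + r(t_7)].
Sum ≈ -1519.1020.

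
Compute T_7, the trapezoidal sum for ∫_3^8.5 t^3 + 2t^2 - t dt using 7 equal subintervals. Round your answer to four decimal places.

Δt = (8.5 − 3)/7 = 11/14.
f(3) = 42, f(53/14) = 217141/2744, f(32/7) = 45536/343, f(75/14) = 564675/2744, f(43/7) = 103286/343, f(97/14) = 1157113/2744, f(54/7) = 195642/343, f(8.5) = 750.125.
T_7 = (Δt/2)·[f(t_0) + 2f(t_1) + ... + 2f(t_{6}) + f(t_7)].
Sum ≈ 1655.4509.

1655.4509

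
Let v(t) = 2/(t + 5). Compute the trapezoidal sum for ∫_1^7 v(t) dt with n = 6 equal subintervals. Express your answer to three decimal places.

1.390

Δt = (7 − 1)/6 = 1.
v(1) = 1/3, v(2) = 2/7, v(3) = 0.25, v(4) = 2/9, v(5) = 0.2, v(6) = 2/11, v(7) = 1/6.
T_6 = (Δt/2)·[v(t_0) + 2v(t_1) + ... + 2v(t_{5}) + v(t_6)].
Sum ≈ 1.390.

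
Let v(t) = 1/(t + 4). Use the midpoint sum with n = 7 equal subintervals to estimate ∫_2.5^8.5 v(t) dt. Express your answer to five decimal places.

Δt = (8.5 − 2.5)/7 = 6/7.
Midpoints: 41/14, 53/14, 65/14, 5.5, 89/14, 101/14, 113/14.
v(41/14) = 14/97, v(53/14) = 14/109, v(65/14) = 14/121, v(5.5) = 2/19, v(89/14) = 14/145, v(101/14) = 14/157, v(113/14) = 14/169.
Sum = Δt · [v(41/14) + v(53/14) + v(65/14) + ...].
Sum ≈ 0.65340.

0.65340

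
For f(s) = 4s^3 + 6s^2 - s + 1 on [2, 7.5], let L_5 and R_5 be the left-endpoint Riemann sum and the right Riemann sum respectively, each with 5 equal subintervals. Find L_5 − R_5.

-2159.85

L_5 = 2945.14.
R_5 = 5104.99.
L_5 − R_5 = -2159.85.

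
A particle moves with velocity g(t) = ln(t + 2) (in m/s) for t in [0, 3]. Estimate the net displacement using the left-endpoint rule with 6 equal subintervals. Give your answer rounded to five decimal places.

Δt = (3 − 0)/6 = 0.5.
Left endpoints: 0, 0.5, 1, 1.5, 2, 2.5.
g(0) ≈ 0.69315, g(0.5) ≈ 0.91629, g(1) ≈ 1.09861, g(1.5) ≈ 1.25276, g(2) ≈ 1.38629, g(2.5) ≈ 1.50408.
Sum = Δt · [g(0) + g(0.5) + g(1) + ...].
Sum ≈ 3.42559.

3.42559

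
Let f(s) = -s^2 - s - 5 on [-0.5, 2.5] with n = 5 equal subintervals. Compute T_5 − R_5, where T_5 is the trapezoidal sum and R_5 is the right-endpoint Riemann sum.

T_5 = -23.43.
R_5 = -26.13.
T_5 − R_5 = 2.7.

2.7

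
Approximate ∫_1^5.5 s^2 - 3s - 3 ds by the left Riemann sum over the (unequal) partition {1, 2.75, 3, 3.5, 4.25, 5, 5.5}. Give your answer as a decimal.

-6.875

Subinterval widths: 1.75, 0.25, 0.5, 0.75, 0.75, 0.5.
Left endpoints: 1, 2.75, 3, 3.5, 4.25, 5.
f(1) = -5, f(2.75) = -3.6875, f(3) = -3, f(3.5) = -1.25, f(4.25) = 2.3125, f(5) = 7.
Sum = Σ Δs_i · f(s_i).
Sum = -6.875.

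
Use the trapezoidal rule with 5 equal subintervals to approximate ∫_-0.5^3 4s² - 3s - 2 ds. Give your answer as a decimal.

Δs = (3 − (-0.5))/5 = 0.7.
f(-0.5) = 0.5, f(0.2) = -2.44, f(0.9) = -1.46, f(1.6) = 3.44, f(2.3) = 12.26, f(3) = 25.
T_5 = (Δs/2)·[f(s_0) + 2f(s_1) + ... + 2f(s_{4}) + f(s_5)].
Sum = 17.185.

17.185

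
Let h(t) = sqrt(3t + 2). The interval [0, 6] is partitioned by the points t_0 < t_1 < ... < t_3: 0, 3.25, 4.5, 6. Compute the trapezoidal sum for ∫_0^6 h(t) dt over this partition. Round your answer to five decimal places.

Subinterval widths: 3.25, 1.25, 1.5.
h(0) ≈ 1.41421, h(3.25) ≈ 3.42783, h(4.5) ≈ 3.93700, h(6) ≈ 4.47214.
On each subinterval the trapezoid contributes (Δt_i/2)·[h(t_{i-1}) + h(t_i)].
Sum ≈ 18.77819.

18.77819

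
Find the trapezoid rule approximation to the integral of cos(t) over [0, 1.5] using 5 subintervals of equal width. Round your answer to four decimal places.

0.9900

Δt = (1.5 − 0)/5 = 0.3.
f(0) ≈ 1.0000, f(0.3) ≈ 0.9553, f(0.6) ≈ 0.8253, f(0.9) ≈ 0.6216, f(1.2) ≈ 0.3624, f(1.5) ≈ 0.0707.
T_5 = (Δt/2)·[f(t_0) + 2f(t_1) + ... + 2f(t_{4}) + f(t_5)].
Sum ≈ 0.9900.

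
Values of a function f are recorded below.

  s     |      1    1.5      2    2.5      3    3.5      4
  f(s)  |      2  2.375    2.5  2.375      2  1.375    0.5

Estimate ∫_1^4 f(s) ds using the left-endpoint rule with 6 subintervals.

Δs = 0.5.
Sum = 0.5·[2 + 2.375 + 2.5 + 2.375 + 2 + 1.375] = 6.3125.

6.3125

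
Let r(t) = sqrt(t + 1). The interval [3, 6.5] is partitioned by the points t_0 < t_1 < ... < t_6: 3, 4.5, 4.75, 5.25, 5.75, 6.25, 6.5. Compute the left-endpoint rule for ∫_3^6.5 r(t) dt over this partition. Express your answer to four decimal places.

Subinterval widths: 1.5, 0.25, 0.5, 0.5, 0.5, 0.25.
Left endpoints: 3, 4.5, 4.75, 5.25, 5.75, 6.25.
r(3) ≈ 2.0000, r(4.5) ≈ 2.3452, r(4.75) ≈ 2.3979, r(5.25) ≈ 2.5000, r(5.75) ≈ 2.5981, r(6.25) ≈ 2.6926.
Sum = Σ Δt_i · r(t_i).
Sum ≈ 8.0074.

8.0074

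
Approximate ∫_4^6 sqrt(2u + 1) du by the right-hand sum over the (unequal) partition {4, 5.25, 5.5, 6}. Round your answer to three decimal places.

Subinterval widths: 1.25, 0.25, 0.5.
Right endpoints: 5.25, 5.5, 6.
f(5.25) ≈ 3.391, f(5.5) ≈ 3.464, f(6) ≈ 3.606.
Sum = Σ Δu_i · f(u_i).
Sum ≈ 6.908.

6.908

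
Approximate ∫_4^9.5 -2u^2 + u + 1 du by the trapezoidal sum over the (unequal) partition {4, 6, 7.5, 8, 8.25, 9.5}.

-490.78125

Subinterval widths: 2, 1.5, 0.5, 0.25, 1.25.
f(4) = -27, f(6) = -65, f(7.5) = -104, f(8) = -119, f(8.25) = -126.875, f(9.5) = -170.
On each subinterval the trapezoid contributes (Δu_i/2)·[f(u_{i-1}) + f(u_i)].
Sum = -490.78125.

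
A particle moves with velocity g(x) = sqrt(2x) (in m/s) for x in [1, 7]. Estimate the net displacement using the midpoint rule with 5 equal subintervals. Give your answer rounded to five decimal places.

Δx = (7 − 1)/5 = 1.2.
Midpoints: 1.6, 2.8, 4, 5.2, 6.4.
g(1.6) ≈ 1.78885, g(2.8) ≈ 2.36643, g(4) ≈ 2.82843, g(5.2) ≈ 3.22490, g(6.4) ≈ 3.57771.
Sum = Δx · [g(1.6) + g(2.8) + g(4) + g(5.2) + g(6.4)].
Sum ≈ 16.54359.

16.54359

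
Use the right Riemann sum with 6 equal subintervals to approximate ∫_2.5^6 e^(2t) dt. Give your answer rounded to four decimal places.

Δt = (6 − 2.5)/6 = 7/12.
Right endpoints: 37/12, 11/3, 4.25, 29/6, 65/12, 6.
f(37/12) ≈ 476.5948, f(11/3) ≈ 1530.4749, f(4.25) ≈ 4914.7688, f(29/6) ≈ 15782.6524, f(65/12) ≈ 50682.3668, f(6) ≈ 162754.7914.
Sum = Δt · [f(37/12) + f(11/3) + f(4.25) + ...].
Sum ≈ 137749.2953.

137749.2953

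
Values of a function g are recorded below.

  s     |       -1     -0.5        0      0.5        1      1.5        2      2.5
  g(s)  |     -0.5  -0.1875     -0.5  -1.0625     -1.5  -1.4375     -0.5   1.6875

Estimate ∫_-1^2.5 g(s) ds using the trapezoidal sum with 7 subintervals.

-2.296875

Δs = 0.5.
T_7 = (0.5/2)·[(-0.5) + 2·(-0.1875) + 2·(-0.5) + 2·(-1.0625) + 2·(-1.5) + 2·(-1.4375) + 2·(-0.5) + 1.6875] = -2.296875.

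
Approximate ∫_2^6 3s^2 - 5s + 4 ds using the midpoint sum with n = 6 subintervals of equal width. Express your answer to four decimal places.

143.5556

Δs = (6 − 2)/6 = 2/3.
Midpoints: 7/3, 3, 11/3, 13/3, 5, 17/3.
f(7/3) = 26/3, f(3) = 16, f(11/3) = 26, f(13/3) = 116/3, f(5) = 54, f(17/3) = 72.
Sum = Δs · [f(7/3) + f(3) + f(11/3) + ...].
Sum ≈ 143.5556.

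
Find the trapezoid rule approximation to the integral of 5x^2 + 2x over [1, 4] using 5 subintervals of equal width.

120.9

Δx = (4 − 1)/5 = 0.6.
f(1) = 7, f(1.6) = 16, f(2.2) = 28.6, f(2.8) = 44.8, f(3.4) = 64.6, f(4) = 88.
T_5 = (Δx/2)·[f(x_0) + 2f(x_1) + ... + 2f(x_{4}) + f(x_5)].
Sum = 120.9.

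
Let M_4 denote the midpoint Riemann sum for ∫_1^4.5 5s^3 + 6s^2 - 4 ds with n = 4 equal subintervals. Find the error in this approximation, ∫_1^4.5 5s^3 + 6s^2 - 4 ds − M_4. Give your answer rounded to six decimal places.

10.551270

Exact integral: ∫_1^4.5 f(s) ds = 677.578125.
M_4 ≈ 667.02685547.
Error ≈ 677.578125 − 667.02685547 ≈ 10.551270.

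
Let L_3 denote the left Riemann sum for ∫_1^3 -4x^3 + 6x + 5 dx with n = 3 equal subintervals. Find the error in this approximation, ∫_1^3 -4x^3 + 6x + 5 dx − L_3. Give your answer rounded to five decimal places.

Exact integral: ∫_1^3 f(x) dx = -46.
L_3 ≈ -18.8888889.
Error ≈ -46 − (-18.8888889) ≈ -27.11111.

-27.11111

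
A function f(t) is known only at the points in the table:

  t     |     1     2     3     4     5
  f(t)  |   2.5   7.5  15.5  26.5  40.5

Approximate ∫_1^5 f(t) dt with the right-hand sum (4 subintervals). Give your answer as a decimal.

Δt = 1.
Sum = 1·[7.5 + 15.5 + 26.5 + 40.5] = 90.

90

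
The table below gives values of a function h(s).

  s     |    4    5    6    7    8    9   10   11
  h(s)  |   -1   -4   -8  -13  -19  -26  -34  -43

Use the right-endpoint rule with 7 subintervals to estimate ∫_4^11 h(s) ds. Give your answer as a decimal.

Δs = 1.
Sum = 1·[(-4) + (-8) + (-13) + (-19) + (-26) + (-34) + (-43)] = -147.

-147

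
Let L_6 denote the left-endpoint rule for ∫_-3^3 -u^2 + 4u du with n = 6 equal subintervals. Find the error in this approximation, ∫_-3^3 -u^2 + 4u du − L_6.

13

Exact integral: ∫_-3^3 f(u) du = -18.
L_6 = -31.
Error = -18 − (-31) = 13.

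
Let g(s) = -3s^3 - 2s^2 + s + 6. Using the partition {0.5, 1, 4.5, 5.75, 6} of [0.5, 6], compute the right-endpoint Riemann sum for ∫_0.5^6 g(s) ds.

-2018.69140625

Subinterval widths: 0.5, 3.5, 1.25, 0.25.
Right endpoints: 1, 4.5, 5.75, 6.
g(1) = 2, g(4.5) = -303.375, g(5.75) = -624.703125, g(6) = -708.
Sum = Σ Δs_i · g(s_i).
Sum = -2018.69140625.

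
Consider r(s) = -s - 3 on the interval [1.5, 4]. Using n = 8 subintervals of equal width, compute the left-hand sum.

-13.984375

Δs = (4 − 1.5)/8 = 0.3125.
Left endpoints: 1.5, 1.8125, 2.125, 2.4375, 2.75, 3.0625, 3.375, 3.6875.
r(1.5) = -4.5, r(1.8125) = -4.8125, r(2.125) = -5.125, r(2.4375) = -5.4375, r(2.75) = -5.75, r(3.0625) = -6.0625, r(3.375) = -6.375, r(3.6875) = -6.6875.
Sum = Δs · [r(1.5) + r(1.8125) + r(2.125) + ...].
Sum = -13.984375.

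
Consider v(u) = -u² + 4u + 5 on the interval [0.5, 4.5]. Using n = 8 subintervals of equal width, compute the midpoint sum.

Δu = (4.5 − 0.5)/8 = 0.5.
Midpoints: 0.75, 1.25, 1.75, 2.25, 2.75, 3.25, 3.75, 4.25.
v(0.75) = 7.4375, v(1.25) = 8.4375, v(1.75) = 8.9375, v(2.25) = 8.9375, v(2.75) = 8.4375, v(3.25) = 7.4375, v(3.75) = 5.9375, v(4.25) = 3.9375.
Sum = Δu · [v(0.75) + v(1.25) + v(1.75) + ...].
Sum = 29.75.

29.75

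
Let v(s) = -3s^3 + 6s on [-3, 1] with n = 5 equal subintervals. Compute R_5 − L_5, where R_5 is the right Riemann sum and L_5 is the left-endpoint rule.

R_5 = 15.84.
L_5 = 63.84.
R_5 − L_5 = -48.

-48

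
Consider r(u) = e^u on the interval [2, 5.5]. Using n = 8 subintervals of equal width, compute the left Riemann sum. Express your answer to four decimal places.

189.1660

Δu = (5.5 − 2)/8 = 0.4375.
Left endpoints: 2, 2.4375, 2.875, 3.3125, 3.75, 4.1875, 4.625, 5.0625.
r(2) ≈ 7.3891, r(2.4375) ≈ 11.4444, r(2.875) ≈ 17.7254, r(3.3125) ≈ 27.4537, r(3.75) ≈ 42.5211, r(4.1875) ≈ 65.8579, r(4.625) ≈ 102.0028, r(5.0625) ≈ 157.9850.
Sum = Δu · [r(2) + r(2.4375) + r(2.875) + ...].
Sum ≈ 189.1660.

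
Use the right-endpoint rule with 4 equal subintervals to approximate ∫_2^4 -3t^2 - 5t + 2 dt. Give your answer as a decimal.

Δt = (4 − 2)/4 = 0.5.
Right endpoints: 2.5, 3, 3.5, 4.
f(2.5) = -29.25, f(3) = -40, f(3.5) = -52.25, f(4) = -66.
Sum = Δt · [f(2.5) + f(3) + f(3.5) + f(4)].
Sum = -93.75.

-93.75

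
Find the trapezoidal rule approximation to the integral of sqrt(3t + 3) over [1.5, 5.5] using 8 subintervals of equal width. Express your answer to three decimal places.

14.567

Δt = (5.5 − 1.5)/8 = 0.5.
f(1.5) ≈ 2.739, f(2) ≈ 3.000, f(2.5) ≈ 3.240, f(3) ≈ 3.464, f(3.5) ≈ 3.674, f(4) ≈ 3.873, f(4.5) ≈ 4.062, f(5) ≈ 4.243, f(5.5) ≈ 4.416.
T_8 = (Δt/2)·[f(t_0) + 2f(t_1) + ... + 2f(t_{7}) + f(t_8)].
Sum ≈ 14.567.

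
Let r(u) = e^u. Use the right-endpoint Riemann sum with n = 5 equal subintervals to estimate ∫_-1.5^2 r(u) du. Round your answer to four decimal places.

9.9642

Δu = (2 − (-1.5))/5 = 0.7.
Right endpoints: -0.8, -0.1, 0.6, 1.3, 2.
r(-0.8) ≈ 0.4493, r(-0.1) ≈ 0.9048, r(0.6) ≈ 1.8221, r(1.3) ≈ 3.6693, r(2) ≈ 7.3891.
Sum = Δu · [r(-0.8) + r(-0.1) + r(0.6) + r(1.3) + r(2)].
Sum ≈ 9.9642.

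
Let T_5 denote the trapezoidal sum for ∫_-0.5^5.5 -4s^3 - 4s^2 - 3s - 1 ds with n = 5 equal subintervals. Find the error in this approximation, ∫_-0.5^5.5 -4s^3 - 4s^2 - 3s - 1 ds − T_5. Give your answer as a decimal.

Exact integral: ∫_-0.5^5.5 f(s) ds = -1188.
T_5 = -1236.96.
Error = -1188 − (-1236.96) = 48.96.

48.96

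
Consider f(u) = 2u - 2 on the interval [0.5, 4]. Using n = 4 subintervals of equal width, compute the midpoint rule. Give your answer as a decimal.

8.75

Δu = (4 − 0.5)/4 = 0.875.
Midpoints: 0.9375, 1.8125, 2.6875, 3.5625.
f(0.9375) = -0.125, f(1.8125) = 1.625, f(2.6875) = 3.375, f(3.5625) = 5.125.
Sum = Δu · [f(0.9375) + f(1.8125) + f(2.6875) + f(3.5625)].
Sum = 8.75.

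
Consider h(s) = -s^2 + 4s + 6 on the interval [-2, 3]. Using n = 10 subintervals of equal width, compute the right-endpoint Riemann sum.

31.875

Δs = (3 − (-2))/10 = 0.5.
Right endpoints: -1.5, -1, -0.5, 0, 0.5, 1, 1.5, 2, 2.5, 3.
h(-1.5) = -2.25, h(-1) = 1, h(-0.5) = 3.75, h(0) = 6, h(0.5) = 7.75, h(1) = 9, h(1.5) = 9.75, h(2) = 10, h(2.5) = 9.75, h(3) = 9.
Sum = Δs · [h(-1.5) + h(-1) + h(-0.5) + ...].
Sum = 31.875.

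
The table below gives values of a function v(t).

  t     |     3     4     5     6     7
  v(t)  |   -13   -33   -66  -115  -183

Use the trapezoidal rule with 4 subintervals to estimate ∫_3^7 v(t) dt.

Δt = 1.
T_4 = (1/2)·[(-13) + 2·(-33) + 2·(-66) + 2·(-115) + (-183)] = -312.

-312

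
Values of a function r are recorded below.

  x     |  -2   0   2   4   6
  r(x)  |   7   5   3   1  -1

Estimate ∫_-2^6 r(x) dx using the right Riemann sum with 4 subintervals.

16

Δx = 2.
Sum = 2·[5 + 3 + 1 + (-1)] = 16.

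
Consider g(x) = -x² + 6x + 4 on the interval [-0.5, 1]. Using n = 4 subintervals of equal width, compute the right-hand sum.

Δx = (1 − (-0.5))/4 = 0.375.
Right endpoints: -0.125, 0.25, 0.625, 1.
g(-0.125) = 3.234375, g(0.25) = 5.4375, g(0.625) = 7.359375, g(1) = 9.
Sum = Δx · [g(-0.125) + g(0.25) + g(0.625) + g(1)].
Sum = 9.38671875.

9.38671875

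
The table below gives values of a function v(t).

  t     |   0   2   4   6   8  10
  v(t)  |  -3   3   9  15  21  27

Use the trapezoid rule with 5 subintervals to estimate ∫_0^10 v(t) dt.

120

Δt = 2.
T_5 = (2/2)·[(-3) + 2·3 + 2·9 + 2·15 + 2·21 + 27] = 120.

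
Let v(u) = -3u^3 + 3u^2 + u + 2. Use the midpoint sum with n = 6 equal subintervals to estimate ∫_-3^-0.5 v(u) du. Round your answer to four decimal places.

Δu = (-0.5 − (-3))/6 = 5/12.
Midpoints: -67/24, -2.375, -47/24, -37/24, -1.125, -17/24.
v(-67/24) = 404851/4608, v(-2.375) = 29049/512, v(-47/24) = 157031/4608, v(-37/24) = 85621/4608, v(-1.125) = 4579/512, v(-17/24) = 17801/4608.
Sum = Δu · [v(-67/24) + v(-2.375) + v(-47/24) + ...].
Sum ≈ 87.5250.

87.5250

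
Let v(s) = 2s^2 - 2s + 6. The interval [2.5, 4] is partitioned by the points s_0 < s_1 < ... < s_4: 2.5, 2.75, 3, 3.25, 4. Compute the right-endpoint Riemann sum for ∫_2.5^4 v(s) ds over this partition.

Subinterval widths: 0.25, 0.25, 0.25, 0.75.
Right endpoints: 2.75, 3, 3.25, 4.
v(2.75) = 15.625, v(3) = 18, v(3.25) = 20.625, v(4) = 30.
Sum = Σ Δs_i · v(s_i).
Sum = 36.0625.

36.0625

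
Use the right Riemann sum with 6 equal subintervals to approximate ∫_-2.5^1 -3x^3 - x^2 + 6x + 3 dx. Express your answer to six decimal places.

Δx = (1 − (-2.5))/6 = 7/12.
Right endpoints: -23/12, -4/3, -0.75, -1/6, 5/12, 1.
f(-23/12) = 5155/576, f(-4/3) = 1/3, f(-0.75) = -0.796875, f(-1/6) = 143/72, f(5/12) = 5.109375, f(1) = 5.
Sum = Δx · [f(-23/12) + f(-4/3) + f(-0.75) + ...].
Sum ≈ 12.005932.

12.005932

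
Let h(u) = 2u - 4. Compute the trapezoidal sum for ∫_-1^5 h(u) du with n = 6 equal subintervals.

Δu = (5 − (-1))/6 = 1.
h(-1) = -6, h(0) = -4, h(1) = -2, h(2) = 0, h(3) = 2, h(4) = 4, h(5) = 6.
T_6 = (Δu/2)·[h(u_0) + 2h(u_1) + ... + 2h(u_{5}) + h(u_6)].
Sum = 0.

0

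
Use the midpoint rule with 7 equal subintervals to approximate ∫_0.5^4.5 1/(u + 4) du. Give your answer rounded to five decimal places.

0.63551

Δu = (4.5 − 0.5)/7 = 4/7.
Midpoints: 11/14, 19/14, 27/14, 2.5, 43/14, 51/14, 59/14.
f(11/14) = 14/67, f(19/14) = 14/75, f(27/14) = 14/83, f(2.5) = 2/13, f(43/14) = 14/99, f(51/14) = 14/107, f(59/14) = 14/115.
Sum = Δu · [f(11/14) + f(19/14) + f(27/14) + ...].
Sum ≈ 0.63551.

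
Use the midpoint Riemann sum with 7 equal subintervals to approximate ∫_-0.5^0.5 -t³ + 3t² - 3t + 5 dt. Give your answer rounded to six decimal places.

Δt = (0.5 − (-0.5))/7 = 1/7.
Midpoints: -3/7, -2/7, -1/7, 0, 1/7, 2/7, 3/7.
f(-3/7) = 2372/343, f(-2/7) = 2101/343, f(-1/7) = 1884/343, f(0) = 5, f(1/7) = 1588/343, f(2/7) = 1497/343, f(3/7) = 1436/343.
Sum = Δt · [f(-3/7) + f(-2/7) + f(-1/7) + ...].
Sum ≈ 5.244898.

5.244898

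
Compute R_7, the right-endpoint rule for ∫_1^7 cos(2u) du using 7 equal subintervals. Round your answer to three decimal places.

0.267

Δu = (7 − 1)/7 = 6/7.
Right endpoints: 13/7, 19/7, 25/7, 31/7, 37/7, 43/7, 7.
f(13/7) ≈ -0.840, f(19/7) ≈ 0.657, f(25/7) ≈ 0.653, f(31/7) ≈ -0.843, f(37/7) ≈ -0.412, f(43/7) ≈ 0.961, f(7) ≈ 0.137.
Sum = Δu · [f(13/7) + f(19/7) + f(25/7) + ...].
Sum ≈ 0.267.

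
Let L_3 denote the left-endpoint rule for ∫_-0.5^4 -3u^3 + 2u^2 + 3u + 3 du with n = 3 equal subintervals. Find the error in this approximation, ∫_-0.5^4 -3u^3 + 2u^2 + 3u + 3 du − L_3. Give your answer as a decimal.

-87.328125

Exact integral: ∫_-0.5^4 f(u) du = -112.078125.
L_3 = -24.75.
Error = -112.078125 − (-24.75) = -87.328125.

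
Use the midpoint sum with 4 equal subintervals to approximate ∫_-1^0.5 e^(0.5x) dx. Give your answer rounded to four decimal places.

1.3530

Δx = (0.5 − (-1))/4 = 0.375.
Midpoints: -0.8125, -0.4375, -0.0625, 0.3125.
f(-0.8125) ≈ 0.6661, f(-0.4375) ≈ 0.8035, f(-0.0625) ≈ 0.9692, f(0.3125) ≈ 1.1691.
Sum = Δx · [f(-0.8125) + f(-0.4375) + f(-0.0625) + f(0.3125)].
Sum ≈ 1.3530.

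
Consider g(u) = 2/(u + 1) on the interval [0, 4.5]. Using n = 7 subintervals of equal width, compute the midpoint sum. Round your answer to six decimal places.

3.378289

Δu = (4.5 − 0)/7 = 9/14.
Midpoints: 9/28, 27/28, 45/28, 2.25, 81/28, 99/28, 117/28.
g(9/28) = 56/37, g(27/28) = 56/55, g(45/28) = 56/73, g(2.25) = 8/13, g(81/28) = 56/109, g(99/28) = 56/127, g(117/28) = 56/145.
Sum = Δu · [g(9/28) + g(27/28) + g(45/28) + ...].
Sum ≈ 3.378289.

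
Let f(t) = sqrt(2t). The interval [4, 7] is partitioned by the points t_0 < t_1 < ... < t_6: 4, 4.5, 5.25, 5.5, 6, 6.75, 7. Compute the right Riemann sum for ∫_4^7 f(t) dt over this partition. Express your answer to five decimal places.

10.18258

Subinterval widths: 0.5, 0.75, 0.25, 0.5, 0.75, 0.25.
Right endpoints: 4.5, 5.25, 5.5, 6, 6.75, 7.
f(4.5) ≈ 3.00000, f(5.25) ≈ 3.24037, f(5.5) ≈ 3.31662, f(6) ≈ 3.46410, f(6.75) ≈ 3.67423, f(7) ≈ 3.74166.
Sum = Σ Δt_i · f(t_i).
Sum ≈ 10.18258.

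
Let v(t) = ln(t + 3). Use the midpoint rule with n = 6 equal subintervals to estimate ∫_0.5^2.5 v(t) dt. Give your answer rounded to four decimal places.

Δt = (2.5 − 0.5)/6 = 1/3.
Midpoints: 2/3, 1, 4/3, 5/3, 2, 7/3.
v(2/3) ≈ 1.2993, v(1) ≈ 1.3863, v(4/3) ≈ 1.4663, v(5/3) ≈ 1.5404, v(2) ≈ 1.6094, v(7/3) ≈ 1.6740.
Sum = Δt · [v(2/3) + v(1) + v(4/3) + ...].
Sum ≈ 2.9919.

2.9919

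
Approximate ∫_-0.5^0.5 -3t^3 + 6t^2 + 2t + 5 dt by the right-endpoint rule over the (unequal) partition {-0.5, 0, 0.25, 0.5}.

Subinterval widths: 0.5, 0.25, 0.25.
Right endpoints: 0, 0.25, 0.5.
f(0) = 5, f(0.25) = 5.828125, f(0.5) = 7.125.
Sum = Σ Δt_i · f(t_i).
Sum = 5.73828125.

5.73828125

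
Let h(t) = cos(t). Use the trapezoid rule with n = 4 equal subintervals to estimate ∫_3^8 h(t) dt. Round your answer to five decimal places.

0.73480

Δt = (8 − 3)/4 = 1.25.
h(3) ≈ -0.98999, h(4.25) ≈ -0.44609, h(5.5) ≈ 0.70867, h(6.75) ≈ 0.89301, h(8) ≈ -0.14550.
T_4 = (Δt/2)·[h(t_0) + 2h(t_1) + 2h(t_2) + 2h(t_3) + h(t_4)].
Sum ≈ 0.73480.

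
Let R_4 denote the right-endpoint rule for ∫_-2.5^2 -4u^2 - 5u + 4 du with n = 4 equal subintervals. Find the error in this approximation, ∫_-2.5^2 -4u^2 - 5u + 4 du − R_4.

Exact integral: ∫_-2.5^2 f(u) du = -7.875.
R_4 = -19.265625.
Error = -7.875 − (-19.265625) = 11.390625.

11.390625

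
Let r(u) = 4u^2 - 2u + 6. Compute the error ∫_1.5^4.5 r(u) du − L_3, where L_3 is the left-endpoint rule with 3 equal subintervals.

31

Exact integral: ∫_1.5^4.5 r(u) du = 117.
L_3 = 86.
Error = 117 − 86 = 31.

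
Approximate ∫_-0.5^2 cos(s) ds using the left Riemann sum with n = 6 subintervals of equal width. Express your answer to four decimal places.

1.6381

Δs = (2 − (-0.5))/6 = 5/12.
Left endpoints: -0.5, -1/12, 1/3, 0.75, 7/6, 19/12.
f(-0.5) ≈ 0.8776, f(-1/12) ≈ 0.9965, f(1/3) ≈ 0.9450, f(0.75) ≈ 0.7317, f(7/6) ≈ 0.3932, f(19/12) ≈ -0.0125.
Sum = Δs · [f(-0.5) + f(-1/12) + f(1/3) + ...].
Sum ≈ 1.6381.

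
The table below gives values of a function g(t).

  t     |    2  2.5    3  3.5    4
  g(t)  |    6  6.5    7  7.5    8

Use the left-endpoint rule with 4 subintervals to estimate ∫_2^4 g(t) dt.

Δt = 0.5.
Sum = 0.5·[6 + 6.5 + 7 + 7.5] = 13.5.

13.5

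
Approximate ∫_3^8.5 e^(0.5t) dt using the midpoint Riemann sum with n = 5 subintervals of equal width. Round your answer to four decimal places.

129.6077

Δt = (8.5 − 3)/5 = 1.1.
Midpoints: 3.55, 4.65, 5.75, 6.85, 7.95.
f(3.55) ≈ 5.9003, f(4.65) ≈ 10.2267, f(5.75) ≈ 17.7254, f(6.85) ≈ 30.7226, f(7.95) ≈ 53.2501.
Sum = Δt · [f(3.55) + f(4.65) + f(5.75) + f(6.85) + f(7.95)].
Sum ≈ 129.6077.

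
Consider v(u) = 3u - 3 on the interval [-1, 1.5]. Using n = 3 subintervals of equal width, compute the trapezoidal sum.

-5.625

Δu = (1.5 − (-1))/3 = 5/6.
v(-1) = -6, v(-1/6) = -3.5, v(2/3) = -1, v(1.5) = 1.5.
T_3 = (Δu/2)·[v(u_0) + 2v(u_1) + 2v(u_2) + v(u_3)].
Sum = -5.625.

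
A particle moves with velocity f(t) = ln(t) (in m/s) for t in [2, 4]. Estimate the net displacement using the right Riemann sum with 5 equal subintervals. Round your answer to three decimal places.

Δt = (4 − 2)/5 = 0.4.
Right endpoints: 2.4, 2.8, 3.2, 3.6, 4.
f(2.4) ≈ 0.875, f(2.8) ≈ 1.030, f(3.2) ≈ 1.163, f(3.6) ≈ 1.281, f(4) ≈ 1.386.
Sum = Δt · [f(2.4) + f(2.8) + f(3.2) + f(3.6) + f(4)].
Sum ≈ 2.294.

2.294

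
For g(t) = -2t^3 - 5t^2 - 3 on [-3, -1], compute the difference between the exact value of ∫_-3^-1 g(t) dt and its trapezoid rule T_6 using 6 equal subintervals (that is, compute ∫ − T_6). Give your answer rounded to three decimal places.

-0.259

Exact integral: ∫_-3^-1 g(t) dt ≈ -9.33333.
T_6 ≈ -9.07407.
Error ≈ -9.33333 − (-9.07407) ≈ -0.259.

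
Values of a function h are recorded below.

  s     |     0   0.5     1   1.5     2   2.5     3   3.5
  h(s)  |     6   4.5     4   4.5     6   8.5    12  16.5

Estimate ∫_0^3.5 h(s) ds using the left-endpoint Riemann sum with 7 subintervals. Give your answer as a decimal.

Δs = 0.5.
Sum = 0.5·[6 + 4.5 + 4 + 4.5 + 6 + 8.5 + 12] = 22.75.

22.75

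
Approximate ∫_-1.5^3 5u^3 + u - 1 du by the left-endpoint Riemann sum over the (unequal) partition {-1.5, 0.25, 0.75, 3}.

Subinterval widths: 1.75, 0.5, 2.25.
Left endpoints: -1.5, 0.25, 0.75.
f(-1.5) = -19.375, f(0.25) = -0.671875, f(0.75) = 1.859375.
Sum = Σ Δu_i · f(u_i).
Sum = -30.05859375.

-30.05859375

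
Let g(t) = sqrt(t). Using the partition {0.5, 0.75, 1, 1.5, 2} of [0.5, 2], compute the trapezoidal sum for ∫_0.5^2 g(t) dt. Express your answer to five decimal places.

1.64582

Subinterval widths: 0.25, 0.25, 0.5, 0.5.
g(0.5) ≈ 0.70711, g(0.75) ≈ 0.86603, g(1) ≈ 1.00000, g(1.5) ≈ 1.22474, g(2) ≈ 1.41421.
On each subinterval the trapezoid contributes (Δt_i/2)·[g(t_{i-1}) + g(t_i)].
Sum ≈ 1.64582.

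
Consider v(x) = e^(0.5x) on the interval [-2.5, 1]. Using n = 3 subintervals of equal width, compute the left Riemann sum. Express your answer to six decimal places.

Δx = (1 − (-2.5))/3 = 7/6.
Left endpoints: -2.5, -4/3, -1/6.
v(-2.5) ≈ 0.286505, v(-4/3) ≈ 0.513417, v(-1/6) ≈ 0.920044.
Sum = Δx · [v(-2.5) + v(-4/3) + v(-1/6)].
Sum ≈ 2.006627.

2.006627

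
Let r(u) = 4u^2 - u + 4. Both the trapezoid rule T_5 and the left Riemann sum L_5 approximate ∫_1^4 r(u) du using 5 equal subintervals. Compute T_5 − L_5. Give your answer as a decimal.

T_5 = 89.22.
L_5 = 72.12.
T_5 − L_5 = 17.1.

17.1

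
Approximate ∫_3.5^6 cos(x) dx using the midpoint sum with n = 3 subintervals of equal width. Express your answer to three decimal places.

0.073

Δx = (6 − 3.5)/3 = 5/6.
Midpoints: 47/12, 4.75, 67/12.
f(47/12) ≈ -0.714, f(4.75) ≈ 0.038, f(67/12) ≈ 0.765.
Sum = Δx · [f(47/12) + f(4.75) + f(67/12)].
Sum ≈ 0.073.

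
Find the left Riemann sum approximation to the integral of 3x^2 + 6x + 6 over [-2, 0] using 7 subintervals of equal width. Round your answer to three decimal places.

8.082

Δx = (0 − (-2))/7 = 2/7.
Left endpoints: -2, -12/7, -10/7, -8/7, -6/7, -4/7, -2/7.
f(-2) = 6, f(-12/7) = 222/49, f(-10/7) = 174/49, f(-8/7) = 150/49, f(-6/7) = 150/49, f(-4/7) = 174/49, f(-2/7) = 222/49.
Sum = Δx · [f(-2) + f(-12/7) + f(-10/7) + ...].
Sum ≈ 8.082.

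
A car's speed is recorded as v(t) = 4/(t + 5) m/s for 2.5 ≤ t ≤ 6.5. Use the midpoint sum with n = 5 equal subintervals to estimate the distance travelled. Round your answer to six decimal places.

Δt = (6.5 − 2.5)/5 = 0.8.
Midpoints: 2.9, 3.7, 4.5, 5.3, 6.1.
v(2.9) = 40/79, v(3.7) = 40/87, v(4.5) = 8/19, v(5.3) = 40/103, v(6.1) = 40/111.
Sum = Δt · [v(2.9) + v(3.7) + v(4.5) + v(5.3) + v(6.1)].
Sum ≈ 1.708689.

1.708689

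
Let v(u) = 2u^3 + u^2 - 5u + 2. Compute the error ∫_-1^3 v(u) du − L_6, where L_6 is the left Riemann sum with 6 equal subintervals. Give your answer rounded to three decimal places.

Exact integral: ∫_-1^3 v(u) du ≈ 37.33333.
L_6 ≈ 24.74074.
Error ≈ 37.33333 − 24.74074 ≈ 12.593.

12.593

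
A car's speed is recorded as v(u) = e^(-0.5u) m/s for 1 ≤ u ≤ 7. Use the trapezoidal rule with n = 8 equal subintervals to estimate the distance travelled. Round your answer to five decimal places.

1.16614

Δu = (7 − 1)/8 = 0.75.
v(1) ≈ 0.60653, v(1.75) ≈ 0.41686, v(2.5) ≈ 0.28650, v(3.25) ≈ 0.19691, v(4) ≈ 0.13534, v(4.75) ≈ 0.09301, v(5.5) ≈ 0.06393, v(6.25) ≈ 0.04394, v(7) ≈ 0.03020.
T_8 = (Δu/2)·[v(u_0) + 2v(u_1) + ... + 2v(u_{7}) + v(u_8)].
Sum ≈ 1.16614.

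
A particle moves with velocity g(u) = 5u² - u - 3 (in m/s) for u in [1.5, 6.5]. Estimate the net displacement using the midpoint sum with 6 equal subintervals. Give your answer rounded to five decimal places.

415.63657

Δu = (6.5 − 1.5)/6 = 5/6.
Midpoints: 23/12, 2.75, 43/12, 53/12, 5.25, 73/12.
g(23/12) = 1937/144, g(2.75) = 32.0625, g(43/12) = 8297/144, g(53/12) = 12977/144, g(5.25) = 129.5625, g(73/12) = 25337/144.
Sum = Δu · [g(23/12) + g(2.75) + g(43/12) + ...].
Sum ≈ 415.63657.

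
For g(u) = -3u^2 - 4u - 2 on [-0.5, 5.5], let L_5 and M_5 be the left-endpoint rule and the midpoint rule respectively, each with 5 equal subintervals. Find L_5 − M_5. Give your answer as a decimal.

61.92

L_5 = -174.42.
M_5 = -236.34.
L_5 − M_5 = 61.92.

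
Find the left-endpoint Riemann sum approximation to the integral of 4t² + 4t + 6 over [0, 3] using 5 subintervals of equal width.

58.32

Δt = (3 − 0)/5 = 0.6.
Left endpoints: 0, 0.6, 1.2, 1.8, 2.4.
f(0) = 6, f(0.6) = 9.84, f(1.2) = 16.56, f(1.8) = 26.16, f(2.4) = 38.64.
Sum = Δt · [f(0) + f(0.6) + f(1.2) + f(1.8) + f(2.4)].
Sum = 58.32.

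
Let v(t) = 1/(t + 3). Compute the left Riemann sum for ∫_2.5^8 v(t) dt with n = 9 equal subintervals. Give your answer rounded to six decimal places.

0.721695

Δt = (8 − 2.5)/9 = 11/18.
Left endpoints: 2.5, 28/9, 67/18, 13/3, 89/18, 50/9, 37/6, 61/9, 133/18.
v(2.5) = 2/11, v(28/9) = 9/55, v(67/18) = 18/121, v(13/3) = 3/22, v(89/18) = 18/143, v(50/9) = 9/77, v(37/6) = 6/55, v(61/9) = 9/88, v(133/18) = 18/187.
Sum = Δt · [v(2.5) + v(28/9) + v(67/18) + ...].
Sum ≈ 0.721695.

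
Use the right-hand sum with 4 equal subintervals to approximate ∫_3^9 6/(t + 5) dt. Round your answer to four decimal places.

Δt = (9 − 3)/4 = 1.5.
Right endpoints: 4.5, 6, 7.5, 9.
f(4.5) = 12/19, f(6) = 6/11, f(7.5) = 0.48, f(9) = 3/7.
Sum = Δt · [f(4.5) + f(6) + f(7.5) + f(9)].
Sum ≈ 3.1284.

3.1284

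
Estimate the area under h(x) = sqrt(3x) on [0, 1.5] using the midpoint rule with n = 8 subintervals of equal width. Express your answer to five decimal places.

Δx = (1.5 − 0)/8 = 0.1875.
Midpoints: 0.09375, 0.28125, 0.46875, 0.65625, 0.84375, 1.03125, 1.21875, 1.40625.
h(0.09375) ≈ 0.53033, h(0.28125) ≈ 0.91856, h(0.46875) ≈ 1.18585, h(0.65625) ≈ 1.40312, h(0.84375) ≈ 1.59099, h(1.03125) ≈ 1.75891, h(1.21875) ≈ 1.91213, h(1.40625) ≈ 2.05396.
Sum = Δx · [h(0.09375) + h(0.28125) + h(0.46875) + ...].
Sum ≈ 2.12885.

2.12885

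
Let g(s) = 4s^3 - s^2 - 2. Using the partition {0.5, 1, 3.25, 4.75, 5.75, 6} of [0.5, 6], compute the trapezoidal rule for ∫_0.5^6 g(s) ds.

1296.609375

Subinterval widths: 0.5, 2.25, 1.5, 1, 0.25.
g(0.5) = -1.75, g(1) = 1, g(3.25) = 124.75, g(4.75) = 404.125, g(5.75) = 725.375, g(6) = 826.
On each subinterval the trapezoid contributes (Δs_i/2)·[g(s_{i-1}) + g(s_i)].
Sum = 1296.609375.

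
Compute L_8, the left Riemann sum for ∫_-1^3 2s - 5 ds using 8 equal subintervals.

Δs = (3 − (-1))/8 = 0.5.
Left endpoints: -1, -0.5, 0, 0.5, 1, 1.5, 2, 2.5.
f(-1) = -7, f(-0.5) = -6, f(0) = -5, f(0.5) = -4, f(1) = -3, f(1.5) = -2, f(2) = -1, f(2.5) = 0.
Sum = Δs · [f(-1) + f(-0.5) + f(0) + ...].
Sum = -14.

-14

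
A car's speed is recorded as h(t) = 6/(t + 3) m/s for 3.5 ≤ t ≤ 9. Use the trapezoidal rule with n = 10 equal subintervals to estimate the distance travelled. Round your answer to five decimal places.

Δt = (9 − 3.5)/10 = 0.55.
h(3.5) = 12/13, h(4.05) = 40/47, h(4.6) = 15/19, h(5.15) = 120/163, h(5.7) = 20/29, h(6.25) = 24/37, h(6.8) = 30/49, h(7.35) = 40/69, h(7.9) = 60/109, h(8.45) = 120/229, h(9) = 0.5.
T_10 = (Δt/2)·[h(t_0) + 2h(t_1) + ... + 2h(t_{9}) + h(t_10)].
Sum ≈ 3.68115.

3.68115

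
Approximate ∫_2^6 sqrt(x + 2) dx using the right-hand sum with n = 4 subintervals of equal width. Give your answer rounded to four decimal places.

10.1597

Δx = (6 − 2)/4 = 1.
Right endpoints: 3, 4, 5, 6.
f(3) ≈ 2.2361, f(4) ≈ 2.4495, f(5) ≈ 2.6458, f(6) ≈ 2.8284.
Sum = Δx · [f(3) + f(4) + f(5) + f(6)].
Sum ≈ 10.1597.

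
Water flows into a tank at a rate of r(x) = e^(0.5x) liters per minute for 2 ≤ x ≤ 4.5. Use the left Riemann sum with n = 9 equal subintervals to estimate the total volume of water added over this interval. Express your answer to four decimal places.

12.6205

Δx = (4.5 − 2)/9 = 5/18.
Left endpoints: 2, 41/18, 23/9, 17/6, 28/9, 61/18, 11/3, 71/18, 38/9.
r(2) ≈ 2.7183, r(41/18) ≈ 3.1233, r(23/9) ≈ 3.5887, r(17/6) ≈ 4.1234, r(28/9) ≈ 4.7377, r(61/18) ≈ 5.4436, r(11/3) ≈ 6.2547, r(71/18) ≈ 7.1866, r(38/9) ≈ 8.2574.
Sum = Δx · [r(2) + r(41/18) + r(23/9) + ...].
Sum ≈ 12.6205.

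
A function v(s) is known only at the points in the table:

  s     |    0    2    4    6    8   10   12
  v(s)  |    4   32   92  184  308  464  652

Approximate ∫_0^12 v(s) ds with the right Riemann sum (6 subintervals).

3464

Δs = 2.
Sum = 2·[32 + 92 + 184 + 308 + 464 + 652] = 3464.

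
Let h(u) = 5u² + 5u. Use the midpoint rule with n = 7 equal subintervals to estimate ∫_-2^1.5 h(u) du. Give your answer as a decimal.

14.21875

Δu = (1.5 − (-2))/7 = 0.5.
Midpoints: -1.75, -1.25, -0.75, -0.25, 0.25, 0.75, 1.25.
h(-1.75) = 6.5625, h(-1.25) = 1.5625, h(-0.75) = -0.9375, h(-0.25) = -0.9375, h(0.25) = 1.5625, h(0.75) = 6.5625, h(1.25) = 14.0625.
Sum = Δu · [h(-1.75) + h(-1.25) + h(-0.75) + ...].
Sum = 14.21875.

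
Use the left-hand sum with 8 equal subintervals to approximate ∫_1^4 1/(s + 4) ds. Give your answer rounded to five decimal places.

0.48435

Δs = (4 − 1)/8 = 0.375.
Left endpoints: 1, 1.375, 1.75, 2.125, 2.5, 2.875, 3.25, 3.625.
f(1) = 0.2, f(1.375) = 8/43, f(1.75) = 4/23, f(2.125) = 8/49, f(2.5) = 2/13, f(2.875) = 8/55, f(3.25) = 4/29, f(3.625) = 8/61.
Sum = Δs · [f(1) + f(1.375) + f(1.75) + ...].
Sum ≈ 0.48435.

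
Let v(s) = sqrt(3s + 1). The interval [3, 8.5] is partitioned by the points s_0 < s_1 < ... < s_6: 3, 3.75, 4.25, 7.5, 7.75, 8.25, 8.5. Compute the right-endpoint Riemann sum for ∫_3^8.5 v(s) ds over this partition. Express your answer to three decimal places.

Subinterval widths: 0.75, 0.5, 3.25, 0.25, 0.5, 0.25.
Right endpoints: 3.75, 4.25, 7.5, 7.75, 8.25, 8.5.
v(3.75) ≈ 3.500, v(4.25) ≈ 3.708, v(7.5) ≈ 4.848, v(7.75) ≈ 4.924, v(8.25) ≈ 5.074, v(8.5) ≈ 5.148.
Sum = Σ Δs_i · v(s_i).
Sum ≈ 25.289.

25.289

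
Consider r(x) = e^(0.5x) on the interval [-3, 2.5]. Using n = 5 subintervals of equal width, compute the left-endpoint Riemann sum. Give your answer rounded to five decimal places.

4.90136

Δx = (2.5 − (-3))/5 = 1.1.
Left endpoints: -3, -1.9, -0.8, 0.3, 1.4.
r(-3) ≈ 0.22313, r(-1.9) ≈ 0.38674, r(-0.8) ≈ 0.67032, r(0.3) ≈ 1.16183, r(1.4) ≈ 2.01375.
Sum = Δx · [r(-3) + r(-1.9) + r(-0.8) + r(0.3) + r(1.4)].
Sum ≈ 4.90136.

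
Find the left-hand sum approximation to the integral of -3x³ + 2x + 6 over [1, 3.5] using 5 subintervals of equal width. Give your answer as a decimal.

Δx = (3.5 − 1)/5 = 0.5.
Left endpoints: 1, 1.5, 2, 2.5, 3.
f(1) = 5, f(1.5) = -1.125, f(2) = -14, f(2.5) = -35.875, f(3) = -69.
Sum = Δx · [f(1) + f(1.5) + f(2) + f(2.5) + f(3)].
Sum = -57.5.

-57.5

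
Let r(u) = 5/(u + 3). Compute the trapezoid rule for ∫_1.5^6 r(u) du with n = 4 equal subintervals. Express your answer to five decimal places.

3.48512

Δu = (6 − 1.5)/4 = 1.125.
r(1.5) = 10/9, r(2.625) = 8/9, r(3.75) = 20/27, r(4.875) = 40/63, r(6) = 5/9.
T_4 = (Δu/2)·[r(u_0) + 2r(u_1) + 2r(u_2) + 2r(u_3) + r(u_4)].
Sum ≈ 3.48512.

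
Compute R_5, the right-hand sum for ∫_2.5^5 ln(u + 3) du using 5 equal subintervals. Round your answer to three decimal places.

Δu = (5 − 2.5)/5 = 0.5.
Right endpoints: 3, 3.5, 4, 4.5, 5.
f(3) ≈ 1.792, f(3.5) ≈ 1.872, f(4) ≈ 1.946, f(4.5) ≈ 2.015, f(5) ≈ 2.079.
Sum = Δu · [f(3) + f(3.5) + f(4) + f(4.5) + f(5)].
Sum ≈ 4.852.

4.852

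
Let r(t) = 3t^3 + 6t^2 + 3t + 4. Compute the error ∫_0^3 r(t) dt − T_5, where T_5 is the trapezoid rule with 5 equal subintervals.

-3.51

Exact integral: ∫_0^3 r(t) dt = 140.25.
T_5 = 143.76.
Error = 140.25 − 143.76 = -3.51.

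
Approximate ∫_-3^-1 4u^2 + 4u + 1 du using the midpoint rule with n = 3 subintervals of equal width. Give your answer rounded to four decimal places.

Δu = (-1 − (-3))/3 = 2/3.
Midpoints: -8/3, -2, -4/3.
f(-8/3) = 169/9, f(-2) = 9, f(-4/3) = 25/9.
Sum = Δu · [f(-8/3) + f(-2) + f(-4/3)].
Sum ≈ 20.3704.

20.3704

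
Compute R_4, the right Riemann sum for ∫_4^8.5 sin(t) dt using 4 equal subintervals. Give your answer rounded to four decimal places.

Δt = (8.5 − 4)/4 = 1.125.
Right endpoints: 5.125, 6.25, 7.375, 8.5.
f(5.125) ≈ -0.9161, f(6.25) ≈ -0.0332, f(7.375) ≈ 0.8875, f(8.5) ≈ 0.7985.
Sum = Δt · [f(5.125) + f(6.25) + f(7.375) + f(8.5)].
Sum ≈ 0.8288.

0.8288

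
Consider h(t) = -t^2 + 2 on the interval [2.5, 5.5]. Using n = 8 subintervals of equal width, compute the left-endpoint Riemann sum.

Δt = (5.5 − 2.5)/8 = 0.375.
Left endpoints: 2.5, 2.875, 3.25, 3.625, 4, 4.375, 4.75, 5.125.
h(2.5) = -4.25, h(2.875) = -6.265625, h(3.25) = -8.5625, h(3.625) = -11.140625, h(4) = -14, h(4.375) = -17.140625, h(4.75) = -20.5625, h(5.125) = -24.265625.
Sum = Δt · [h(2.5) + h(2.875) + h(3.25) + ...].
Sum = -39.8203125.

-39.8203125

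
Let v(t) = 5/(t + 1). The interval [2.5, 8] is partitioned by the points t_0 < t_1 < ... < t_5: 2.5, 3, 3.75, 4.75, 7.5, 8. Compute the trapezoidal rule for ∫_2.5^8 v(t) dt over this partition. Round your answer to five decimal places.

4.78465

Subinterval widths: 0.5, 0.75, 1, 2.75, 0.5.
v(2.5) = 10/7, v(3) = 1.25, v(3.75) = 20/19, v(4.75) = 20/23, v(7.5) = 10/17, v(8) = 5/9.
On each subinterval the trapezoid contributes (Δt_i/2)·[v(t_{i-1}) + v(t_i)].
Sum ≈ 4.78465.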